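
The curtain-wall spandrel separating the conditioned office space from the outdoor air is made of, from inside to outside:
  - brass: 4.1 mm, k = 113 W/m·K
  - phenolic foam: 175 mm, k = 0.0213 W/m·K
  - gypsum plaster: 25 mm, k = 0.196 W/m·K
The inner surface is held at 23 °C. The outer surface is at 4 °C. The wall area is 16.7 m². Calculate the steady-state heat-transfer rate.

Treating each layer as a thermal resistance in series:
R_brass = L/(kA) = 0.0041/(113×16.7) = 2.173×10^-6 K/W
R_phenolic foam = L/(kA) = 0.175/(0.0213×16.7) = 0.492 K/W
R_gypsum plaster = L/(kA) = 0.025/(0.196×16.7) = 0.007638 K/W
R_total = 0.4996 K/W
Q = ΔT / R_total = 19 / 0.4996

Q ≈ 38 W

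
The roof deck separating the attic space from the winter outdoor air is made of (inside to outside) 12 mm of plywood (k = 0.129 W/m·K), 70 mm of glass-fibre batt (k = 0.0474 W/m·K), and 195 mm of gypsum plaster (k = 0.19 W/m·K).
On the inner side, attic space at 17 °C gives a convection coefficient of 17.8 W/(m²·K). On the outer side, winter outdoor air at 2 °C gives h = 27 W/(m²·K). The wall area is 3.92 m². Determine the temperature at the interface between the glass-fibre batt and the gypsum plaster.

T ≈ 7.93 °C

Model the wall as resistances in series:
R_inner film = 1/(h_i·A) = 1/(17.8×3.92) = 0.01433 K/W
R_plywood = L/(kA) = 0.012/(0.129×3.92) = 0.02373 K/W
R_glass-fibre batt = L/(kA) = 0.07/(0.0474×3.92) = 0.3767 K/W
R_gypsum plaster = L/(kA) = 0.195/(0.19×3.92) = 0.2618 K/W
R_outer film = 1/(h_o·A) = 1/(27×3.92) = 0.009448 K/W
R_total = 0.6861 K/W;  Q = ΔT/R_total = 15/0.6861 = 21.86 W
T_interface = T_inner − Q·ΣR(inner→interface) = 17 − 21.9×0.4148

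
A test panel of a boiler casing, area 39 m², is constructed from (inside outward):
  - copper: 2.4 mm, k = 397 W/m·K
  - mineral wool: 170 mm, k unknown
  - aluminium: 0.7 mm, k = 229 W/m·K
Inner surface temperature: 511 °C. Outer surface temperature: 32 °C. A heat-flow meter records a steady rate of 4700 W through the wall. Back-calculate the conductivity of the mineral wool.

k ≈ 0.0428 W/(m·K)

Model the wall as resistances in series:
R_copper = L/(kA) = 0.0024/(397×39) = 1.55×10^-7 K/W
R_aluminium = L/(kA) = 0.0007/(229×39) = 7.838×10^-8 K/W
Sum of known resistances R_other = 2.334×10^-7 K/W
Total R = ΔT/Q = 479/4700 = 0.1019 K/W
R_mineral wool = R_total − R_other = 0.1019 K/W
k = L/(R·A) = 0.17/(0.1019×39)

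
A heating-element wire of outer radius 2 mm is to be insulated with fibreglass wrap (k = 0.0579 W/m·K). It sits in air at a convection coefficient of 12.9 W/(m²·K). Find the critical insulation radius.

For a cylinder r_cr = k/h = 0.0579/12.9
r_cr = 4.49 mm; since the bare radius (2 mm) is below r_cr, adding a thin layer of insulation will *increase* heat loss.

r_cr ≈ 4.49 mm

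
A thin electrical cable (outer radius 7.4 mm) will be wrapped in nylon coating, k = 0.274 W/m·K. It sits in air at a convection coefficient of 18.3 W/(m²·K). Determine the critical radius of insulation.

r_cr ≈ 15 mm

For a cylinder r_cr = k/h = 0.274/18.3
r_cr = 15 mm; since the bare radius (7.4 mm) is below r_cr, adding a thin layer of insulation will *increase* heat loss.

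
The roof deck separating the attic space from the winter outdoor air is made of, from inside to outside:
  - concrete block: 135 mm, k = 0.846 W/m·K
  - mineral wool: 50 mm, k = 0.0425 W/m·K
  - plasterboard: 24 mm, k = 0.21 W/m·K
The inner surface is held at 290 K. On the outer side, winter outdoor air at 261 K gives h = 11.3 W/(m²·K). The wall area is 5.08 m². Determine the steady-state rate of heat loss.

Q ≈ 95.7 W

Thermal resistances in series:
R_concrete block = L/(kA) = 0.135/(0.846×5.08) = 0.03141 K/W
R_mineral wool = L/(kA) = 0.05/(0.0425×5.08) = 0.2316 K/W
R_plasterboard = L/(kA) = 0.024/(0.21×5.08) = 0.0225 K/W
R_outer film = 1/(h_o·A) = 1/(11.3×5.08) = 0.01742 K/W
R_total = 0.3029 K/W
Q = ΔT / R_total = 29 / 0.3029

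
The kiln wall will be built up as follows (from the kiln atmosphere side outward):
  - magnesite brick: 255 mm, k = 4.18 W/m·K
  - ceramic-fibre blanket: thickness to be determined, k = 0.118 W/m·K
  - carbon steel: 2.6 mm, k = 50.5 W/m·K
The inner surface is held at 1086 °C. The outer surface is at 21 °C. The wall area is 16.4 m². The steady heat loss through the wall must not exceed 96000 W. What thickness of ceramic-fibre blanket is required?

Treating each layer as a thermal resistance in series:
R_magnesite brick = L/(kA) = 0.255/(4.18×16.4) = 0.00372 K/W
R_carbon steel = L/(kA) = 0.0026/(50.5×16.4) = 3.139×10^-6 K/W
Sum of the known resistances R_other = 0.003723 K/W
Required total resistance R_tot = ΔT/Q_allow = 1065/96000 = 0.01109 K/W
R_ceramic-fibre blanket = R_tot − R_other = 0.007371 K/W
L = R·k·A = 0.007371×0.118×16.4

L ≈ 14.3 mm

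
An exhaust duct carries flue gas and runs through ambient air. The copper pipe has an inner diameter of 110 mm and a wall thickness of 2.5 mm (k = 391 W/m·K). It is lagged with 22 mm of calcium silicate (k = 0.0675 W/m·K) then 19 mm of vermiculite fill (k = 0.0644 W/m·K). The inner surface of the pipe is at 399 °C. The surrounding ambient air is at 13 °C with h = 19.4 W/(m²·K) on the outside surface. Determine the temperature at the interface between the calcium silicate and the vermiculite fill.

T ≈ 185 °C

Per-layer cylindrical resistances, series-summed:
R_copper pipe wall = ln(57.5/55)/(2π×391×1) = 1.809×10^-5 K/W
R_calcium silicate = ln(79.5/57.5)/(2π×0.0675×1) = 0.7639 K/W
R_vermiculite fill = ln(98.5/79.5)/(2π×0.0644×1) = 0.5296 K/W
R_outer film = 1/(h_o·2πr_oL) = 1/(19.4×2π×0.0985×1) = 0.08329 K/W
R_total = 1.377 K/W
Q = ΔT/R_total = 386/1.377
Q = 280 W/m
T_interface = T_inner − Q·ΣR(inner→interface) = 399 − 280×0.7639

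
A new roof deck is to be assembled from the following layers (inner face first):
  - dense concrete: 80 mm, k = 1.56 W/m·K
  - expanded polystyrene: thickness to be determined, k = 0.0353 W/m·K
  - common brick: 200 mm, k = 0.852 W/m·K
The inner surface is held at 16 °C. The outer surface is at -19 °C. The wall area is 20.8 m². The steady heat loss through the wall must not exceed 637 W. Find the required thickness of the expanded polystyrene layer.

L ≈ 30.2 mm

Treating each layer as a thermal resistance in series:
R_dense concrete = L/(kA) = 0.08/(1.56×20.8) = 0.002465 K/W
R_common brick = L/(kA) = 0.2/(0.852×20.8) = 0.01129 K/W
Sum of the known resistances R_other = 0.01375 K/W
Required total resistance R_tot = ΔT/Q_allow = 35/637 = 0.05495 K/W
R_expanded polystyrene = R_tot − R_other = 0.04119 K/W
L = R·k·A = 0.04119×0.0353×20.8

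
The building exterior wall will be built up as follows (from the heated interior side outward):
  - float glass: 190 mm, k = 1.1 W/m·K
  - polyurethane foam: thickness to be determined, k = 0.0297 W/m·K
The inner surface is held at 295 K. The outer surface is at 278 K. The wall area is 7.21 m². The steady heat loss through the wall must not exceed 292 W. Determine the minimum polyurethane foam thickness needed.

Using the resistance-network approach (series):
R_float glass = L/(kA) = 0.19/(1.1×7.21) = 0.02396 K/W
Sum of the known resistances R_other = 0.02396 K/W
Required total resistance R_tot = ΔT/Q_allow = 17/292 = 0.05822 K/W
R_polyurethane foam = R_tot − R_other = 0.03426 K/W
L = R·k·A = 0.03426×0.0297×7.21

L ≈ 7.34 mm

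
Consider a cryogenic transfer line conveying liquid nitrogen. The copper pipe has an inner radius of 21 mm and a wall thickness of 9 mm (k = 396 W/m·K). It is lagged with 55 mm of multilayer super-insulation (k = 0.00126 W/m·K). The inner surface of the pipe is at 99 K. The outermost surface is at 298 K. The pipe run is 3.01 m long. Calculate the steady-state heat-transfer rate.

Q ≈ 4.55 W

For a radial system each layer contributes R = ln(r_out/r_in)/(2πkL); films add R = 1/(hA).
R_copper pipe wall = ln(30/21)/(2π×396×3.01) = 4.762×10^-5 K/W
R_multilayer super-insulation = ln(85/30)/(2π×0.00126×3.01) = 43.7 K/W
R_total = 43.7 K/W
Q = ΔT/R_total = 199/43.7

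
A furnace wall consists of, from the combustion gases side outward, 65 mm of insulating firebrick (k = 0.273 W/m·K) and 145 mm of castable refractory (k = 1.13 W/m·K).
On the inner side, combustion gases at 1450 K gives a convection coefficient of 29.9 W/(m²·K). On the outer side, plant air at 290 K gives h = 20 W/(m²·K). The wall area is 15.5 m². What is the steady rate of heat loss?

Thermal resistances in series:
R_inner film = 1/(h_i·A) = 1/(29.9×15.5) = 0.002158 K/W
R_insulating firebrick = L/(kA) = 0.065/(0.273×15.5) = 0.01536 K/W
R_castable refractory = L/(kA) = 0.145/(1.13×15.5) = 0.008279 K/W
R_outer film = 1/(h_o·A) = 1/(20×15.5) = 0.003226 K/W
R_total = 0.02902 K/W
Q = ΔT / R_total = 1160 / 0.02902

Q ≈ 40000 W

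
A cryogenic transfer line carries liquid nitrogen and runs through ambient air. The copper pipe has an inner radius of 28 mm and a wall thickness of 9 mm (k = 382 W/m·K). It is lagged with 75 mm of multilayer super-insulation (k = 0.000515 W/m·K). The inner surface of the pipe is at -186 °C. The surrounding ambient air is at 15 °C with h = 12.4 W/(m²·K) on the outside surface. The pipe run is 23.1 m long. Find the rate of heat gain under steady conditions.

Q ≈ 13.6 W

Treating each annulus and film as a series resistance:
R_copper pipe wall = ln(37/28)/(2π×382×23.1) = 5.027×10^-6 K/W
R_multilayer super-insulation = ln(112/37)/(2π×0.000515×23.1) = 14.82 K/W
R_outer film = 1/(h_o·2πr_oL) = 1/(12.4×2π×0.112×23.1) = 0.004961 K/W
R_total = 14.82 K/W
Q = ΔT/R_total = 201/14.82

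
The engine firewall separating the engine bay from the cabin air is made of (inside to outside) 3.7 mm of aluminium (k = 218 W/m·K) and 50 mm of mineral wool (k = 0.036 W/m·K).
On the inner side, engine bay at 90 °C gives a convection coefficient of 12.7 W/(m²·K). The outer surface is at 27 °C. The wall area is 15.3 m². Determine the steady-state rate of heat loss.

Q ≈ 657 W

Treating each layer as a thermal resistance in series:
R_inner film = 1/(h_i·A) = 1/(12.7×15.3) = 0.005146 K/W
R_aluminium = L/(kA) = 0.0037/(218×15.3) = 1.109×10^-6 K/W
R_mineral wool = L/(kA) = 0.05/(0.036×15.3) = 0.09078 K/W
R_total = 0.09592 K/W
Q = ΔT / R_total = 63 / 0.09592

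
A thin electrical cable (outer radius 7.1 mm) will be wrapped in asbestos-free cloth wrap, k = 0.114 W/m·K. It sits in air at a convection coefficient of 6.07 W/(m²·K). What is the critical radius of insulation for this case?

r_cr ≈ 18.8 mm

For a cylinder r_cr = k/h = 0.114/6.07
r_cr = 18.8 mm; since the bare radius (7.1 mm) is below r_cr, adding a thin layer of insulation will *increase* heat loss.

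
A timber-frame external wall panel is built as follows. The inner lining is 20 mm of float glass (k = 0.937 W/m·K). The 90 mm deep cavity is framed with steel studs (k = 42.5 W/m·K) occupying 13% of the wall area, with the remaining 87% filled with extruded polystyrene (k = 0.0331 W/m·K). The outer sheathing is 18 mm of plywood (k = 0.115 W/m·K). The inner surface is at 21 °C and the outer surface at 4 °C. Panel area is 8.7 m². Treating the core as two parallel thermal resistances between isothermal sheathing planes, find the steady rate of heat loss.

Sheathing layers in series; stud and cavity paths in parallel between them.
R_inner = 0.02/(0.937×8.7) = 0.002453 K/W
R_stud  = 0.09/(42.5×0.13×8.7) = 0.001872 K/W
R_cav   = 0.09/(0.0331×0.87×8.7) = 0.3592 K/W
1/R_core = 1/R_stud + 1/R_cav → R_core = 0.001863 K/W
R_outer = 0.018/(0.115×8.7) = 0.01799 K/W
R_total = 0.02231 K/W
Q = ΔT/R_total = 17/0.02231

Q ≈ 762 W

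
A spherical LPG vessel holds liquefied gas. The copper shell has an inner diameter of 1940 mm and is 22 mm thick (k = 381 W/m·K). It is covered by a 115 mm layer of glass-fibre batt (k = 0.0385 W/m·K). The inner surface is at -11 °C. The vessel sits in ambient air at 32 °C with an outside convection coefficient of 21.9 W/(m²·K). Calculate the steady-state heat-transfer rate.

For a spherical shell R = (1/r₁ − 1/r₂)/(4πk); film R = 1/(h·4πr²). In series:
R_copper shell = (1/0.97 − 1/0.992)/(4π×381) = 4.775×10^-6 K/W
R_glass-fibre batt = (1/0.992 − 1/1.107)/(4π×0.0385) = 0.2165 K/W
R_outer film = 1/(h·4πr_o²) = 1/(21.9×4π×1.107²) = 0.002965 K/W
R_total = 0.2194 K/W
Q = ΔT/R_total = 43/0.2194

Q ≈ 196 W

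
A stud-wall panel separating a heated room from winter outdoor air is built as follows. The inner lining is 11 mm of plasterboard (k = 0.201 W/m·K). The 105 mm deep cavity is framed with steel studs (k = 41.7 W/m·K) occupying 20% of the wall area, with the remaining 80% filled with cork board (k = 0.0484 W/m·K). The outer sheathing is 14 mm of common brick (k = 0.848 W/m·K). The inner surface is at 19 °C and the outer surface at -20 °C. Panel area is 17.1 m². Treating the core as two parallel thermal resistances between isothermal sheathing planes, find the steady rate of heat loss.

Q ≈ 7960 W

Sheathing layers in series; stud and cavity paths in parallel between them.
R_inner = 0.011/(0.201×17.1) = 0.0032 K/W
R_stud  = 0.105/(41.7×0.2×17.1) = 7.363×10^-4 K/W
R_cav   = 0.105/(0.0484×0.8×17.1) = 0.1586 K/W
1/R_core = 1/R_stud + 1/R_cav → R_core = 7.329×10^-4 K/W
R_outer = 0.014/(0.848×17.1) = 9.655×10^-4 K/W
R_total = 0.004899 K/W
Q = ΔT/R_total = 39/0.004899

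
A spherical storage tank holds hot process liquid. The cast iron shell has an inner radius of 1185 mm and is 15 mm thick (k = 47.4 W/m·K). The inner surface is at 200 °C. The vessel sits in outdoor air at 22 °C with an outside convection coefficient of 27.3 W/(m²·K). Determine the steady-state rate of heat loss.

Spherical conduction: R = (1/r_in − 1/r_out)/(4πk) per layer; series-sum.
R_cast iron shell = (1/1.185 − 1/1.2)/(4π×47.4) = 1.771×10^-5 K/W
R_outer film = 1/(h·4πr_o²) = 1/(27.3×4π×1.2²) = 0.002024 K/W
R_total = 0.002042 K/W
Q = ΔT/R_total = 178/0.002042

Q ≈ 87200 W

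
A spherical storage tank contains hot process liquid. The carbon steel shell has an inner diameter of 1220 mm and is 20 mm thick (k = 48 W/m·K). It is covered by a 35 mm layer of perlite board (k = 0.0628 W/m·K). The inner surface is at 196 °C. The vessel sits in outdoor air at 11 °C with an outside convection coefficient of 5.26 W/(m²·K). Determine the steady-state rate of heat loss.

Q ≈ 1320 W

Radial (spherical) resistances in series:
R_carbon steel shell = (1/0.61 − 1/0.63)/(4π×48) = 8.628×10^-5 K/W
R_perlite board = (1/0.63 − 1/0.665)/(4π×0.0628) = 0.1059 K/W
R_outer film = 1/(h·4πr_o²) = 1/(5.26×4π×0.665²) = 0.03421 K/W
R_total = 0.1402 K/W
Q = ΔT/R_total = 185/0.1402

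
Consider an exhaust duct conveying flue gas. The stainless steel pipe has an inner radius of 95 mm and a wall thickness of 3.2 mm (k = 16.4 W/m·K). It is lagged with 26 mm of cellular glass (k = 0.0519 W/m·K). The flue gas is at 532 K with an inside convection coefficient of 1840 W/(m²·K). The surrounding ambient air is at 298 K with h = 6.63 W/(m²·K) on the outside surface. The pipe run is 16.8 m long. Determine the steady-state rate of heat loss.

Q ≈ 4300 W

Per-layer cylindrical resistances, series-summed:
R_inner film = 1/(h_i·2πr₁L) = 1/(1840×2π×0.095×16.8) = 5.42×10^-5 K/W
R_stainless steel pipe wall = ln(98.2/95)/(2π×16.4×16.8) = 1.914×10^-5 K/W
R_cellular glass = ln(124.2/98.2)/(2π×0.0519×16.8) = 0.04287 K/W
R_outer film = 1/(h_o·2πr_oL) = 1/(6.63×2π×0.1242×16.8) = 0.0115 K/W
R_total = 0.05445 K/W
Q = ΔT/R_total = 234/0.05445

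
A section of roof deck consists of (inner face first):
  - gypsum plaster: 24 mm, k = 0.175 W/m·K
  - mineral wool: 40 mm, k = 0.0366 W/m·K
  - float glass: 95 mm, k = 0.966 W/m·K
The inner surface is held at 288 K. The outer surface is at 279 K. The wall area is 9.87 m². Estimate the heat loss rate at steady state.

Q ≈ 66.9 W

Treating each layer as a thermal resistance in series:
R_gypsum plaster = L/(kA) = 0.024/(0.175×9.87) = 0.01389 K/W
R_mineral wool = L/(kA) = 0.04/(0.0366×9.87) = 0.1107 K/W
R_float glass = L/(kA) = 0.095/(0.966×9.87) = 0.009964 K/W
R_total = 0.1346 K/W
Q = ΔT / R_total = 9 / 0.1346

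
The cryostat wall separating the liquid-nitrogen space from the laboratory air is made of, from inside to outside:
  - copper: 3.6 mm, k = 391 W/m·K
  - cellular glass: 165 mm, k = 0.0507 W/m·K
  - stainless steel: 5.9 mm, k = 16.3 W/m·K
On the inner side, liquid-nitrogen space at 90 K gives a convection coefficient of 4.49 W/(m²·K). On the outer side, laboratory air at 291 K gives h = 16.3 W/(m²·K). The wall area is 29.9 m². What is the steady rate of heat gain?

Treating each layer as a thermal resistance in series:
R_inner film = 1/(h_i·A) = 1/(4.49×29.9) = 0.007449 K/W
R_copper = L/(kA) = 0.0036/(391×29.9) = 3.079×10^-7 K/W
R_cellular glass = L/(kA) = 0.165/(0.0507×29.9) = 0.1088 K/W
R_stainless steel = L/(kA) = 0.0059/(16.3×29.9) = 1.211×10^-5 K/W
R_outer film = 1/(h_o·A) = 1/(16.3×29.9) = 0.002052 K/W
R_total = 0.1184 K/W
Q = ΔT / R_total = 201 / 0.1184

Q ≈ 1700 W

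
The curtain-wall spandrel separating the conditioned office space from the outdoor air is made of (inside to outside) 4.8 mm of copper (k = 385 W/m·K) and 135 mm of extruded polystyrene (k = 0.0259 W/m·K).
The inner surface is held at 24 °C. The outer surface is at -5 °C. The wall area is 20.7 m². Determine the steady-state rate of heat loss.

Q ≈ 115 W

Using the resistance-network approach (series):
R_copper = L/(kA) = 0.0048/(385×20.7) = 6.023×10^-7 K/W
R_extruded polystyrene = L/(kA) = 0.135/(0.0259×20.7) = 0.2518 K/W
R_total = 0.2518 K/W
Q = ΔT / R_total = 29 / 0.2518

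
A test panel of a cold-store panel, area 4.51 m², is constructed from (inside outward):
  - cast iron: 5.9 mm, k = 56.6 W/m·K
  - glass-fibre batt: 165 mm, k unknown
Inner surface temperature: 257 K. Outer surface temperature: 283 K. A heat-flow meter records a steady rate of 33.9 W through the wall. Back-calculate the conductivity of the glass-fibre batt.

Thermal resistances in series:
R_cast iron = L/(kA) = 0.0059/(56.6×4.51) = 2.311×10^-5 K/W
Sum of known resistances R_other = 2.311×10^-5 K/W
Total R = ΔT/Q = 26/33.9 = 0.767 K/W
R_glass-fibre batt = R_total − R_other = 0.7669 K/W
k = L/(R·A) = 0.165/(0.7669×4.51)

k ≈ 0.0477 W/(m·K)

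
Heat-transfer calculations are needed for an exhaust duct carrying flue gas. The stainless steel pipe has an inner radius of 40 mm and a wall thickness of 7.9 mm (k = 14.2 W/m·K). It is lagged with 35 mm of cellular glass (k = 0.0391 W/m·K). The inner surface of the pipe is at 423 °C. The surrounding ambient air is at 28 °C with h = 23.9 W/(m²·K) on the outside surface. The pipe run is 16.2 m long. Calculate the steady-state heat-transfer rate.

Per-layer cylindrical resistances, series-summed:
R_stainless steel pipe wall = ln(47.9/40)/(2π×14.2×16.2) = 1.247×10^-4 K/W
R_cellular glass = ln(82.9/47.9)/(2π×0.0391×16.2) = 0.1378 K/W
R_outer film = 1/(h_o·2πr_oL) = 1/(23.9×2π×0.0829×16.2) = 0.004959 K/W
R_total = 0.1429 K/W
Q = ΔT/R_total = 395/0.1429

Q ≈ 2760 W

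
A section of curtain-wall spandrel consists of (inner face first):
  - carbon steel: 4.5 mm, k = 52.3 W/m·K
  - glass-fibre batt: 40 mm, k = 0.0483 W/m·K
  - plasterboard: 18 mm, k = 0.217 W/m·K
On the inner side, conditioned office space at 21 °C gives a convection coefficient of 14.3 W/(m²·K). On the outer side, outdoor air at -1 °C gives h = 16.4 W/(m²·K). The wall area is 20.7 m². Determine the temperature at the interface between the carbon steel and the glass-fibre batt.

T ≈ 19.5 °C

Treating each layer as a thermal resistance in series:
R_inner film = 1/(h_i·A) = 1/(14.3×20.7) = 0.003378 K/W
R_carbon steel = L/(kA) = 0.0045/(52.3×20.7) = 4.157×10^-6 K/W
R_glass-fibre batt = L/(kA) = 0.04/(0.0483×20.7) = 0.04001 K/W
R_plasterboard = L/(kA) = 0.018/(0.217×20.7) = 0.004007 K/W
R_outer film = 1/(h_o·A) = 1/(16.4×20.7) = 0.002946 K/W
R_total = 0.05034 K/W;  Q = ΔT/R_total = 22/0.05034 = 437 W
T_interface = T_inner − Q·ΣR(inner→interface) = 21 − 437×0.003382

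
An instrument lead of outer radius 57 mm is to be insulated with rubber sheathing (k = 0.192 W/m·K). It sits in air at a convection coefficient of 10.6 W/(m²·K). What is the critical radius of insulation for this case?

For a cylinder r_cr = k/h = 0.192/10.6
r_cr = 18.1 mm; since the bare radius (57 mm) is above r_cr, any added insulation will reduce heat loss.

r_cr ≈ 18.1 mm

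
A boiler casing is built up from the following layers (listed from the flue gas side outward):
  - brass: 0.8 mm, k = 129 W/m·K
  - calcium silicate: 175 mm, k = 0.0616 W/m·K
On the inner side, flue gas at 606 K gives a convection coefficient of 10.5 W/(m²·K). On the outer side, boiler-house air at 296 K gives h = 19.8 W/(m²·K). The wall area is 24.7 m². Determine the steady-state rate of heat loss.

Treating each layer as a thermal resistance in series:
R_inner film = 1/(h_i·A) = 1/(10.5×24.7) = 0.003856 K/W
R_brass = L/(kA) = 0.0008/(129×24.7) = 2.511×10^-7 K/W
R_calcium silicate = L/(kA) = 0.175/(0.0616×24.7) = 0.115 K/W
R_outer film = 1/(h_o·A) = 1/(19.8×24.7) = 0.002045 K/W
R_total = 0.1209 K/W
Q = ΔT / R_total = 310 / 0.1209

Q ≈ 2560 W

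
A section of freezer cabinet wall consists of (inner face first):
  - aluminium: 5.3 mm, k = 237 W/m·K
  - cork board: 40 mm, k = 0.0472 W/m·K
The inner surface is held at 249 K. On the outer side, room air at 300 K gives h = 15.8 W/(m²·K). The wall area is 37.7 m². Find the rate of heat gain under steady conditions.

Q ≈ 2110 W

Treating each layer as a thermal resistance in series:
R_aluminium = L/(kA) = 0.0053/(237×37.7) = 5.932×10^-7 K/W
R_cork board = L/(kA) = 0.04/(0.0472×37.7) = 0.02248 K/W
R_outer film = 1/(h_o·A) = 1/(15.8×37.7) = 0.001679 K/W
R_total = 0.02416 K/W
Q = ΔT / R_total = 51 / 0.02416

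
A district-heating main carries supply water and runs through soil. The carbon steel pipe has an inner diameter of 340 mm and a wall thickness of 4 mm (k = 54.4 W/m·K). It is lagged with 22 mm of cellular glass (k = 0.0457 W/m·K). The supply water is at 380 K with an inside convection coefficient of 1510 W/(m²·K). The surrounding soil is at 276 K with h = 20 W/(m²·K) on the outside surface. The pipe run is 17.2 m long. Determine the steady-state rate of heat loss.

Q ≈ 3920 W

Radial resistances (cylindrical: R_cond = ln(r_o/r_i)/(2πkL), R_conv = 1/(h·2πrL)):
R_inner film = 1/(h_i·2πr₁L) = 1/(1510×2π×0.17×17.2) = 3.605×10^-5 K/W
R_carbon steel pipe wall = ln(174/170)/(2π×54.4×17.2) = 3.956×10^-6 K/W
R_cellular glass = ln(196/174)/(2π×0.0457×17.2) = 0.02411 K/W
R_outer film = 1/(h_o·2πr_oL) = 1/(20×2π×0.196×17.2) = 0.002361 K/W
R_total = 0.02651 K/W
Q = ΔT/R_total = 104/0.02651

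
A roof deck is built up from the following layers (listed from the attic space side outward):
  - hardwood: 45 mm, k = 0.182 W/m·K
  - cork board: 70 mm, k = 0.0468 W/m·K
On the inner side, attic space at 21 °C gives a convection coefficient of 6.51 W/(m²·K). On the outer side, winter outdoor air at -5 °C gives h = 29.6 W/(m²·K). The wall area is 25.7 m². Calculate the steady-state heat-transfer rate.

Treating each layer as a thermal resistance in series:
R_inner film = 1/(h_i·A) = 1/(6.51×25.7) = 0.005977 K/W
R_hardwood = L/(kA) = 0.045/(0.182×25.7) = 0.009621 K/W
R_cork board = L/(kA) = 0.07/(0.0468×25.7) = 0.0582 K/W
R_outer film = 1/(h_o·A) = 1/(29.6×25.7) = 0.001315 K/W
R_total = 0.07511 K/W
Q = ΔT / R_total = 26 / 0.07511

Q ≈ 346 W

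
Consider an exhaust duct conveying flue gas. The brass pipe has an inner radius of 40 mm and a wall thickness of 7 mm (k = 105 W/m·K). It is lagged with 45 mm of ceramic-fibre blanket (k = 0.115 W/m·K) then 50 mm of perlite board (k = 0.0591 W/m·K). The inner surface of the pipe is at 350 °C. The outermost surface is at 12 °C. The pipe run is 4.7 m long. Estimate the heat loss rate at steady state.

Q ≈ 757 W

Radial resistances (cylindrical: R_cond = ln(r_o/r_i)/(2πkL), R_conv = 1/(h·2πrL)):
R_brass pipe wall = ln(47/40)/(2π×105×4.7) = 5.201×10^-5 K/W
R_ceramic-fibre blanket = ln(92/47)/(2π×0.115×4.7) = 0.1978 K/W
R_perlite board = ln(142/92)/(2π×0.0591×4.7) = 0.2487 K/W
R_total = 0.4465 K/W
Q = ΔT/R_total = 338/0.4465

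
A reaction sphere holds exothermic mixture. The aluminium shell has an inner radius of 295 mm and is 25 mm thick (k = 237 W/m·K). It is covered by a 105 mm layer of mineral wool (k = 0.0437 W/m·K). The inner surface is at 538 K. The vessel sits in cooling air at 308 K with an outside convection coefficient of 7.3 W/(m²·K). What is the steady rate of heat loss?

Q ≈ 157 W

Radial (spherical) resistances in series:
R_aluminium shell = (1/0.295 − 1/0.32)/(4π×237) = 8.892×10^-5 K/W
R_mineral wool = (1/0.32 − 1/0.425)/(4π×0.0437) = 1.406 K/W
R_outer film = 1/(h·4πr_o²) = 1/(7.3×4π×0.425²) = 0.06035 K/W
R_total = 1.466 K/W
Q = ΔT/R_total = 230/1.466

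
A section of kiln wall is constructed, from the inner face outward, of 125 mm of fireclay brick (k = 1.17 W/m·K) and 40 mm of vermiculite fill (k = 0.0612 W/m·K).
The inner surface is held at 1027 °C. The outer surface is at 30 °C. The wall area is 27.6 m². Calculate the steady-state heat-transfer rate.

Q ≈ 36200 W

Treating each layer as a thermal resistance in series:
R_fireclay brick = L/(kA) = 0.125/(1.17×27.6) = 0.003871 K/W
R_vermiculite fill = L/(kA) = 0.04/(0.0612×27.6) = 0.02368 K/W
R_total = 0.02755 K/W
Q = ΔT / R_total = 997 / 0.02755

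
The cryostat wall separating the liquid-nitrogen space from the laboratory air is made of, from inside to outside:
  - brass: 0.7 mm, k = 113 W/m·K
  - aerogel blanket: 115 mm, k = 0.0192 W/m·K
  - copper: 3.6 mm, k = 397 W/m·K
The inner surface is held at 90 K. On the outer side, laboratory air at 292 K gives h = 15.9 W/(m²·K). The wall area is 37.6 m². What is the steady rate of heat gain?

Model the wall as resistances in series:
R_brass = L/(kA) = 0.0007/(113×37.6) = 1.648×10^-7 K/W
R_aerogel blanket = L/(kA) = 0.115/(0.0192×37.6) = 0.1593 K/W
R_copper = L/(kA) = 0.0036/(397×37.6) = 2.412×10^-7 K/W
R_outer film = 1/(h_o·A) = 1/(15.9×37.6) = 0.001673 K/W
R_total = 0.161 K/W
Q = ΔT / R_total = 202 / 0.161

Q ≈ 1250 W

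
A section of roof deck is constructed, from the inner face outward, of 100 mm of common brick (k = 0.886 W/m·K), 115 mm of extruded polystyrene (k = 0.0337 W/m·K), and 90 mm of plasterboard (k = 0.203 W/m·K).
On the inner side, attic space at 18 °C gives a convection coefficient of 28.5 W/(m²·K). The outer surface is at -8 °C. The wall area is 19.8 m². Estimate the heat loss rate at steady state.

Q ≈ 129 W

Thermal resistances in series:
R_inner film = 1/(h_i·A) = 1/(28.5×19.8) = 0.001772 K/W
R_common brick = L/(kA) = 0.1/(0.886×19.8) = 0.0057 K/W
R_extruded polystyrene = L/(kA) = 0.115/(0.0337×19.8) = 0.1723 K/W
R_plasterboard = L/(kA) = 0.09/(0.203×19.8) = 0.02239 K/W
R_total = 0.2022 K/W
Q = ΔT / R_total = 26 / 0.2022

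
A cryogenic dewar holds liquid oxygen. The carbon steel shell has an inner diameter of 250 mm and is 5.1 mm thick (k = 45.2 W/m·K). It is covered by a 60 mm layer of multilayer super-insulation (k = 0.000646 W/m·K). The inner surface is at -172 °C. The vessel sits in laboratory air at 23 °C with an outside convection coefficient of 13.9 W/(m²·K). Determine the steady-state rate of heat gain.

Radial (spherical) resistances in series:
R_carbon steel shell = (1/0.125 − 1/0.1301)/(4π×45.2) = 5.521×10^-4 K/W
R_multilayer super-insulation = (1/0.1301 − 1/0.1901)/(4π×0.000646) = 298.8 K/W
R_outer film = 1/(h·4πr_o²) = 1/(13.9×4π×0.1901²) = 0.1584 K/W
R_total = 299 K/W
Q = ΔT/R_total = 195/299

Q ≈ 0.652 W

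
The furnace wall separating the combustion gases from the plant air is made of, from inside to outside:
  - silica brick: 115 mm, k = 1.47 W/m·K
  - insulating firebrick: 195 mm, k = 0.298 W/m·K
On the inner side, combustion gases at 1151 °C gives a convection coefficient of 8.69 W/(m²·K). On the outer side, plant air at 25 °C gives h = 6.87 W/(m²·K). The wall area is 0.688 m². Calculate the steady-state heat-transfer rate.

Model the wall as resistances in series:
R_inner film = 1/(h_i·A) = 1/(8.69×0.688) = 0.1673 K/W
R_silica brick = L/(kA) = 0.115/(1.47×0.688) = 0.1137 K/W
R_insulating firebrick = L/(kA) = 0.195/(0.298×0.688) = 0.9511 K/W
R_outer film = 1/(h_o·A) = 1/(6.87×0.688) = 0.2116 K/W
R_total = 1.444 K/W
Q = ΔT / R_total = 1126 / 1.444

Q ≈ 780 W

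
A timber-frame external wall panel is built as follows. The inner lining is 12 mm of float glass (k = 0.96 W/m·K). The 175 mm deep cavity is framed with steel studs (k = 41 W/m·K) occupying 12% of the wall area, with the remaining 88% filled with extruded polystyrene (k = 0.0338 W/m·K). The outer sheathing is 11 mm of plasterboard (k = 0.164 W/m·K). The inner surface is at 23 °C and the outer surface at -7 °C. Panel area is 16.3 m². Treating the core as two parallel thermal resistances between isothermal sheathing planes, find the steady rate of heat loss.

Sheathing layers in series; stud and cavity paths in parallel between them.
R_inner = 0.012/(0.96×16.3) = 7.669×10^-4 K/W
R_stud  = 0.175/(41×0.12×16.3) = 0.002182 K/W
R_cav   = 0.175/(0.0338×0.88×16.3) = 0.361 K/W
1/R_core = 1/R_stud + 1/R_cav → R_core = 0.002169 K/W
R_outer = 0.011/(0.164×16.3) = 0.004115 K/W
R_total = 0.007051 K/W
Q = ΔT/R_total = 30/0.007051

Q ≈ 4250 W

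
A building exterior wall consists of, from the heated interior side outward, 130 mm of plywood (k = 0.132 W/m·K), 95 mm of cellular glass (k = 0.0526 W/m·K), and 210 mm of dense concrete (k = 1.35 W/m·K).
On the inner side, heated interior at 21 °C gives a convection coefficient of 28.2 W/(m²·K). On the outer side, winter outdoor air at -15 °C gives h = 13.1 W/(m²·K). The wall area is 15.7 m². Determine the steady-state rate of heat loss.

Model the wall as resistances in series:
R_inner film = 1/(h_i·A) = 1/(28.2×15.7) = 0.002259 K/W
R_plywood = L/(kA) = 0.13/(0.132×15.7) = 0.06273 K/W
R_cellular glass = L/(kA) = 0.095/(0.0526×15.7) = 0.115 K/W
R_dense concrete = L/(kA) = 0.21/(1.35×15.7) = 0.009908 K/W
R_outer film = 1/(h_o·A) = 1/(13.1×15.7) = 0.004862 K/W
R_total = 0.1948 K/W
Q = ΔT / R_total = 36 / 0.1948

Q ≈ 185 W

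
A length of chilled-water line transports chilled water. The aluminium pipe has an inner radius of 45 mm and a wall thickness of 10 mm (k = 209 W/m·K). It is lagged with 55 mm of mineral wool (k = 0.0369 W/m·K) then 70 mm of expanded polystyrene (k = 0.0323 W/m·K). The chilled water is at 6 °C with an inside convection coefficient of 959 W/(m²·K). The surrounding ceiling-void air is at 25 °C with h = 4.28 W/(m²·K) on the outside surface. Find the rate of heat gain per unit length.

For a radial system each layer contributes R = ln(r_out/r_in)/(2πkL); films add R = 1/(hA).
R_inner film = 1/(h_i·2πr₁L) = 1/(959×2π×0.045×1) = 0.003688 K/W
R_aluminium pipe wall = ln(55/45)/(2π×209×1) = 1.528×10^-4 K/W
R_mineral wool = ln(110/55)/(2π×0.0369×1) = 2.99 K/W
R_expanded polystyrene = ln(180/110)/(2π×0.0323×1) = 2.427 K/W
R_outer film = 1/(h_o·2πr_oL) = 1/(4.28×2π×0.18×1) = 0.2066 K/W
R_total = 5.627 K/W
Q = ΔT/R_total = 19/5.627

q′ ≈ 3.38 W/m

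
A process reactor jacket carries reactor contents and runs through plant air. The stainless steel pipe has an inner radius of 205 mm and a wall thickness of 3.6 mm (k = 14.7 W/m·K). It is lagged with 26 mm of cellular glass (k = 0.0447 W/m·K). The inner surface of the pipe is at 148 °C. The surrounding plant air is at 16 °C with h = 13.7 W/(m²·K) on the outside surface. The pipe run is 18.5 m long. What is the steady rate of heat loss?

Q ≈ 5220 W

Treating each annulus and film as a series resistance:
R_stainless steel pipe wall = ln(208.6/205)/(2π×14.7×18.5) = 1.019×10^-5 K/W
R_cellular glass = ln(234.6/208.6)/(2π×0.0447×18.5) = 0.02261 K/W
R_outer film = 1/(h_o·2πr_oL) = 1/(13.7×2π×0.2346×18.5) = 0.002677 K/W
R_total = 0.02529 K/W
Q = ΔT/R_total = 132/0.02529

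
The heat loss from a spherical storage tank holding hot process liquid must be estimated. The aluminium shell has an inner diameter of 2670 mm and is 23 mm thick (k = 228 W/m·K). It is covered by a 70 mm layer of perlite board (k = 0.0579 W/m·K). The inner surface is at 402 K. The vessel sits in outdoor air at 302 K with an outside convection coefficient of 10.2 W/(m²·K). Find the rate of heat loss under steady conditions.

Each spherical layer contributes R = (1/r_i − 1/r_o)/(4πk):
R_aluminium shell = (1/1.335 − 1/1.358)/(4π×228) = 4.428×10^-6 K/W
R_perlite board = (1/1.358 − 1/1.428)/(4π×0.0579) = 0.04961 K/W
R_outer film = 1/(h·4πr_o²) = 1/(10.2×4π×1.428²) = 0.003826 K/W
R_total = 0.05344 K/W
Q = ΔT/R_total = 100/0.05344

Q ≈ 1870 W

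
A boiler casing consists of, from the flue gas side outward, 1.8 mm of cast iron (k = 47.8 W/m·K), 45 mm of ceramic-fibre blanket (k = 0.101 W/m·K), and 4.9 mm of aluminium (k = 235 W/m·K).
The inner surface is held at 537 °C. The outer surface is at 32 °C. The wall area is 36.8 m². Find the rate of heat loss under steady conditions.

Using the resistance-network approach (series):
R_cast iron = L/(kA) = 0.0018/(47.8×36.8) = 1.023×10^-6 K/W
R_ceramic-fibre blanket = L/(kA) = 0.045/(0.101×36.8) = 0.01211 K/W
R_aluminium = L/(kA) = 0.0049/(235×36.8) = 5.666×10^-7 K/W
R_total = 0.01211 K/W
Q = ΔT / R_total = 505 / 0.01211

Q ≈ 41700 W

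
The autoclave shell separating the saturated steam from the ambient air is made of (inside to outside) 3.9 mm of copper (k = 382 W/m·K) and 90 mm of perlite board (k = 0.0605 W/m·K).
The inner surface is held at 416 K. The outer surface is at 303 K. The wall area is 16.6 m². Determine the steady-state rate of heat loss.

Model the wall as resistances in series:
R_copper = L/(kA) = 0.0039/(382×16.6) = 6.15×10^-7 K/W
R_perlite board = L/(kA) = 0.09/(0.0605×16.6) = 0.08961 K/W
R_total = 0.08962 K/W
Q = ΔT / R_total = 113 / 0.08962

Q ≈ 1260 W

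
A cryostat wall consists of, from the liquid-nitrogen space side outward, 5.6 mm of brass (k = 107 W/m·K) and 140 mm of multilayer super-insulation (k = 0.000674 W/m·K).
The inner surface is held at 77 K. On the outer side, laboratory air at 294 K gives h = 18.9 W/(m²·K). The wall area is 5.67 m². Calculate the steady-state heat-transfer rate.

Using the resistance-network approach (series):
R_brass = L/(kA) = 0.0056/(107×5.67) = 9.23×10^-6 K/W
R_multilayer super-insulation = L/(kA) = 0.14/(0.000674×5.67) = 36.63 K/W
R_outer film = 1/(h_o·A) = 1/(18.9×5.67) = 0.009332 K/W
R_total = 36.64 K/W
Q = ΔT / R_total = 217 / 36.64

Q ≈ 5.92 W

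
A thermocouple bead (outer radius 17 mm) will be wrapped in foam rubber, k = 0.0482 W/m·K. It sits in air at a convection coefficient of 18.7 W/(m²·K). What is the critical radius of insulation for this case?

For a sphere r_cr = 2k/h = 2×0.0482/18.7
r_cr = 5.16 mm; since the bare radius (17 mm) is above r_cr, any added insulation will reduce heat loss.

r_cr ≈ 5.16 mm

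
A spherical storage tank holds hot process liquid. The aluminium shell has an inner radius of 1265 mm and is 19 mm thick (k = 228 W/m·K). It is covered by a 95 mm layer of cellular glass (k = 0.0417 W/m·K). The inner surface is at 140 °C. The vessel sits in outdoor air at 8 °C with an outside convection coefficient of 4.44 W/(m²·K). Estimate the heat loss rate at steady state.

Q ≈ 1180 W

Each spherical layer contributes R = (1/r_i − 1/r_o)/(4πk):
R_aluminium shell = (1/1.265 − 1/1.284)/(4π×228) = 4.083×10^-6 K/W
R_cellular glass = (1/1.284 − 1/1.379)/(4π×0.0417) = 0.1024 K/W
R_outer film = 1/(h·4πr_o²) = 1/(4.44×4π×1.379²) = 0.009425 K/W
R_total = 0.1118 K/W
Q = ΔT/R_total = 132/0.1118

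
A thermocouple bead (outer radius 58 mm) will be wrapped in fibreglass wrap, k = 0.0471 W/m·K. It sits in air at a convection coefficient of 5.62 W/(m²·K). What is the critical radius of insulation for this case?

For a sphere r_cr = 2k/h = 2×0.0471/5.62
r_cr = 16.8 mm; since the bare radius (58 mm) is above r_cr, any added insulation will reduce heat loss.

r_cr ≈ 16.8 mm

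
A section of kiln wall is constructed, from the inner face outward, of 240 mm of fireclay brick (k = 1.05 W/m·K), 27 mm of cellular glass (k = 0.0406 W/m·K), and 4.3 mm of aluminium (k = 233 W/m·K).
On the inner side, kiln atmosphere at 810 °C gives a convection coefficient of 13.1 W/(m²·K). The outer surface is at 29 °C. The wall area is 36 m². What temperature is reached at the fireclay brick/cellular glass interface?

Using the resistance-network approach (series):
R_inner film = 1/(h_i·A) = 1/(13.1×36) = 0.00212 K/W
R_fireclay brick = L/(kA) = 0.24/(1.05×36) = 0.006349 K/W
R_cellular glass = L/(kA) = 0.027/(0.0406×36) = 0.01847 K/W
R_aluminium = L/(kA) = 0.0043/(233×36) = 5.126×10^-7 K/W
R_total = 0.02694 K/W;  Q = ΔT/R_total = 781/0.02694 = 28990 W
T_interface = T_inner − Q·ΣR(inner→interface) = 810 − 29000×0.00847

T ≈ 564 °C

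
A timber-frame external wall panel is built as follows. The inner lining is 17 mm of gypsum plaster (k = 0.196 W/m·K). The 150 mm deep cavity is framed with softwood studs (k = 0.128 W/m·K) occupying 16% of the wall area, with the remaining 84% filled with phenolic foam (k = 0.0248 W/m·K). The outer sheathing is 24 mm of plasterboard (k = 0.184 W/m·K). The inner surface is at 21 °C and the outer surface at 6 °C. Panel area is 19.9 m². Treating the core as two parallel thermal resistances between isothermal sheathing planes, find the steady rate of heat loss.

Q ≈ 77.6 W

Sheathing layers in series; stud and cavity paths in parallel between them.
R_inner = 0.017/(0.196×19.9) = 0.004359 K/W
R_stud  = 0.15/(0.128×0.16×19.9) = 0.3681 K/W
R_cav   = 0.15/(0.0248×0.84×19.9) = 0.3618 K/W
1/R_core = 1/R_stud + 1/R_cav → R_core = 0.1825 K/W
R_outer = 0.024/(0.184×19.9) = 0.006555 K/W
R_total = 0.1934 K/W
Q = ΔT/R_total = 15/0.1934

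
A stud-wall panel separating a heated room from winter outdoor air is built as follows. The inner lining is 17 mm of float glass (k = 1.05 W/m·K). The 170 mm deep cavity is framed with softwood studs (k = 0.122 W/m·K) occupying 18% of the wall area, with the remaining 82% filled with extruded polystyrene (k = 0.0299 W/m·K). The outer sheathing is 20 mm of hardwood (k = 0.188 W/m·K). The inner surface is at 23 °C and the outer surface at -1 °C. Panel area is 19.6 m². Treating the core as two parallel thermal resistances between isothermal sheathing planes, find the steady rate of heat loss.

Sheathing layers in series; stud and cavity paths in parallel between them.
R_inner = 0.017/(1.05×19.6) = 8.26×10^-4 K/W
R_stud  = 0.17/(0.122×0.18×19.6) = 0.395 K/W
R_cav   = 0.17/(0.0299×0.82×19.6) = 0.3538 K/W
1/R_core = 1/R_stud + 1/R_cav → R_core = 0.1866 K/W
R_outer = 0.02/(0.188×19.6) = 0.005428 K/W
R_total = 0.1929 K/W
Q = ΔT/R_total = 24/0.1929

Q ≈ 124 W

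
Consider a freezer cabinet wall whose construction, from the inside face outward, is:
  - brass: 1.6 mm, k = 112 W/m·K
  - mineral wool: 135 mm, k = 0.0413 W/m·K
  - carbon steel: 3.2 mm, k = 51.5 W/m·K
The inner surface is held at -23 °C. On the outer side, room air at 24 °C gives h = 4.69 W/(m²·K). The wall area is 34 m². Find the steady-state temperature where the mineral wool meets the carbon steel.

Series thermal resistances:
R_brass = L/(kA) = 0.0016/(112×34) = 4.202×10^-7 K/W
R_mineral wool = L/(kA) = 0.135/(0.0413×34) = 0.09614 K/W
R_carbon steel = L/(kA) = 0.0032/(51.5×34) = 1.828×10^-6 K/W
R_outer film = 1/(h_o·A) = 1/(4.69×34) = 0.006271 K/W
R_total = 0.1024 K/W;  Q = ΔT/R_total = 47/0.1024 = 458.9 W
T_interface = T_inner + Q·ΣR(inner→interface) = -23 + 459×0.09614

T ≈ 21.1 °C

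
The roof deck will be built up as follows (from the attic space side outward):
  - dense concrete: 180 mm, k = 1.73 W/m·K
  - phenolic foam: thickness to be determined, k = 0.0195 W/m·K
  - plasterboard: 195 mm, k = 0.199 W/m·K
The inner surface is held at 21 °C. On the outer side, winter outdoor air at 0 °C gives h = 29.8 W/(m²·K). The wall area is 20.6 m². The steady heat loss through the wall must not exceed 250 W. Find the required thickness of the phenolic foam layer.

Series thermal resistances:
R_dense concrete = L/(kA) = 0.18/(1.73×20.6) = 0.005051 K/W
R_plasterboard = L/(kA) = 0.195/(0.199×20.6) = 0.04757 K/W
R_outer film = 1/(h_o·A) = 1/(29.8×20.6) = 0.001629 K/W
Sum of the known resistances R_other = 0.05425 K/W
Required total resistance R_tot = ΔT/Q_allow = 21/250 = 0.084 K/W
R_phenolic foam = R_tot − R_other = 0.02975 K/W
L = R·k·A = 0.02975×0.0195×20.6

L ≈ 12 mm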